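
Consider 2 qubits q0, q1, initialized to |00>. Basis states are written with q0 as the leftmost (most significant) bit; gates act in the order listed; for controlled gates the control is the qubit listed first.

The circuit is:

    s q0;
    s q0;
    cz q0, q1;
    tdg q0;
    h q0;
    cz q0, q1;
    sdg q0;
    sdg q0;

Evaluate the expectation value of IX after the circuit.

The expectation value of IX is 0.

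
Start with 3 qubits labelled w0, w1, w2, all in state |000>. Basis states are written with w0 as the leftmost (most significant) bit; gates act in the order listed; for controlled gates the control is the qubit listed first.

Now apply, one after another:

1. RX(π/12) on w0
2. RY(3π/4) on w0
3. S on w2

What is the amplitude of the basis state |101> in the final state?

|101> carries amplitude 0 in the final state.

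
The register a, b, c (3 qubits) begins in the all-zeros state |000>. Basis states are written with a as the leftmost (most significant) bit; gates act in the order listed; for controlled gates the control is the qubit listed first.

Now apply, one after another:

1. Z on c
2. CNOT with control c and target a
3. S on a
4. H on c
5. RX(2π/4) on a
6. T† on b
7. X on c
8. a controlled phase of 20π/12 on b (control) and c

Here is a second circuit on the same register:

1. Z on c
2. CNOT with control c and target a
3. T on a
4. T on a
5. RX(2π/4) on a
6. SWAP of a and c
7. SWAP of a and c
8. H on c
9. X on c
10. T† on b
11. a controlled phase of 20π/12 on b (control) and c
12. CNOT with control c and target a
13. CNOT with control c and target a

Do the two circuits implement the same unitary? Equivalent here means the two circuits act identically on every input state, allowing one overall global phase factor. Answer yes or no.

Yes — the two circuits implement the same unitary up to a global phase.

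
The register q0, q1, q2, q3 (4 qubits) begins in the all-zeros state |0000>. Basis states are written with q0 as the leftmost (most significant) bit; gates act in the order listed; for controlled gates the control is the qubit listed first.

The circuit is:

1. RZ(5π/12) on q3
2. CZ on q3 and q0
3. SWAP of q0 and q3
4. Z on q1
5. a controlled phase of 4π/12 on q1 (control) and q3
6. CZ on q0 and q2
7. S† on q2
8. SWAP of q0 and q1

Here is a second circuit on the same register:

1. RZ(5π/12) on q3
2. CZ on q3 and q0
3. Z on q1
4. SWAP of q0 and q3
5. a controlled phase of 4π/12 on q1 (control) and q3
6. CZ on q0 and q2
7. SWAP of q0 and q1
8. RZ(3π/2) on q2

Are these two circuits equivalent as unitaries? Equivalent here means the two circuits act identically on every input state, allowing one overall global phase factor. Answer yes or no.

Yes — the two circuits implement the same unitary up to a global phase.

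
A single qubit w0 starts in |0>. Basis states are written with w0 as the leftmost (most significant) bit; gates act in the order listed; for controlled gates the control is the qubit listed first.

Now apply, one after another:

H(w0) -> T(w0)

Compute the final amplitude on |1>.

The amplitude on |1> is sqrt(2)*exp(I*pi/4)/2.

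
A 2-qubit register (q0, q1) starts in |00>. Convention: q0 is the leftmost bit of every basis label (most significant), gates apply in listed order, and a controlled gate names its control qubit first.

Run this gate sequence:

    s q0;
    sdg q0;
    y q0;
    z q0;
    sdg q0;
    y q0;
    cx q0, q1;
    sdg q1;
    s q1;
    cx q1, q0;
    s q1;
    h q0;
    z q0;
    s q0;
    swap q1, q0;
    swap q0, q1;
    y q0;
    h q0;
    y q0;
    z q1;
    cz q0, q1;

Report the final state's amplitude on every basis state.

The final amplitudes are -1/2 - I/2 on |00>, 0 on |01>, 1/2 - I/2 on |10>, 0 on |11>. Key observation: steps 1-2 multiply out to the identity, so the circuit reduces to the remaining gates.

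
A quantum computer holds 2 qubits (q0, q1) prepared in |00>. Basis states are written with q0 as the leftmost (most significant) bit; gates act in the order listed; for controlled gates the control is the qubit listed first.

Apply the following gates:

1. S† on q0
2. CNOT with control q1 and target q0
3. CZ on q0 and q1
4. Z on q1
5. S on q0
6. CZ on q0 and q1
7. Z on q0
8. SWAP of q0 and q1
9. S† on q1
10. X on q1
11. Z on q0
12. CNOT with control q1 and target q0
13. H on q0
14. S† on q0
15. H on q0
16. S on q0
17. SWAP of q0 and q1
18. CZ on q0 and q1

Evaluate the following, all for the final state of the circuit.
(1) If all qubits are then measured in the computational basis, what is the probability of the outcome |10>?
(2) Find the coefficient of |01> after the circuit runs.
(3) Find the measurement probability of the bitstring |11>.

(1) Outcome |10> occurs with probability 1/2.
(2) The final state's coefficient on |01> equals 0.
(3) Outcome |11> occurs with probability 1/2.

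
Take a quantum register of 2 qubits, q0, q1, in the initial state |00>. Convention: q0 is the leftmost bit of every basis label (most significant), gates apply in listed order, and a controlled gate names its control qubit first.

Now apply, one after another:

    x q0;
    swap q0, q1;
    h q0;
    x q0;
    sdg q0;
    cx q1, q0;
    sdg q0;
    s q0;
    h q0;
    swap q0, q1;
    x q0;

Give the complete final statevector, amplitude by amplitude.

After the circuit, the state carries amplitude 1/2 - I/2 on |00>, -1/2 - I/2 on |01>, 0 on |10>, 0 on |11>.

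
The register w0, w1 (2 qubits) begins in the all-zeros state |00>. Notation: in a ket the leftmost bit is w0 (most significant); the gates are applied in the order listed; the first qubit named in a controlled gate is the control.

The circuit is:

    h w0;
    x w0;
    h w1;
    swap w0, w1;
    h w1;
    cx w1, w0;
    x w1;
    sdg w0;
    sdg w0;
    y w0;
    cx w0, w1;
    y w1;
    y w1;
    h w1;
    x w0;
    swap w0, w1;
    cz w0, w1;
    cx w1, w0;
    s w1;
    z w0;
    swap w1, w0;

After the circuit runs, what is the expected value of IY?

The expectation value of IY is 0.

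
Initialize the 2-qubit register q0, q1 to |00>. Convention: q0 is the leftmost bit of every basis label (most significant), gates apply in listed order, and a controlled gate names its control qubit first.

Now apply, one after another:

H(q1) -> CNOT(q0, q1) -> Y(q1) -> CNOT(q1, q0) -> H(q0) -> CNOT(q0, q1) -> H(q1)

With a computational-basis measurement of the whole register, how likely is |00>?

A full measurement returns |00> with probability 0.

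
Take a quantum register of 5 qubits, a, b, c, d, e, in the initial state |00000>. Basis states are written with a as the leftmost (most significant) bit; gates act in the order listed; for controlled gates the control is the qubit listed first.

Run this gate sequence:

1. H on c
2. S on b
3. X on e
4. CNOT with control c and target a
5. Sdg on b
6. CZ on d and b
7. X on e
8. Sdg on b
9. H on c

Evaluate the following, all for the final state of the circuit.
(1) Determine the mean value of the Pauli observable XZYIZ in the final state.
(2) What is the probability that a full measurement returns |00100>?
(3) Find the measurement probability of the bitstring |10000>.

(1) In the final state, XZYIZ has expectation 0.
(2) Outcome |00100> occurs with probability 1/4.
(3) A full measurement returns |10000> with probability 1/4.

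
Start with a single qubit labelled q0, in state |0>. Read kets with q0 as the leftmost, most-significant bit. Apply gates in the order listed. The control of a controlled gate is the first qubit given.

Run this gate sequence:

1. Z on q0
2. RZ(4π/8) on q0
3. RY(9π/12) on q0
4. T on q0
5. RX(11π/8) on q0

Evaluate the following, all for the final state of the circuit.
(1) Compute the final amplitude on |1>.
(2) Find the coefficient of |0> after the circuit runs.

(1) The amplitude on |1> is -sqrt(sqrt(2)/4 + 1/2)*cos(5*pi/16) - I*sqrt(1/2 - sqrt(2)/4)*exp(-I*pi/4)*sin(5*pi/16).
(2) The final state's coefficient on |0> equals -I*sqrt(sqrt(2)/4 + 1/2)*sin(5*pi/16) - sqrt(1/2 - sqrt(2)/4)*exp(-I*pi/4)*cos(5*pi/16).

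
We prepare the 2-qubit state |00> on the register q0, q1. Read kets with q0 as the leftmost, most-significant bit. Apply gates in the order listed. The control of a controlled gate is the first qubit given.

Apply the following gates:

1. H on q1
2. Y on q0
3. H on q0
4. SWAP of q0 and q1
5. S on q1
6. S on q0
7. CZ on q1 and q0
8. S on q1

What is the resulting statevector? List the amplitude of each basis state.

After the circuit, the state carries amplitude I/2 on |00>, I/2 on |01>, -1/2 on |10>, 1/2 on |11>.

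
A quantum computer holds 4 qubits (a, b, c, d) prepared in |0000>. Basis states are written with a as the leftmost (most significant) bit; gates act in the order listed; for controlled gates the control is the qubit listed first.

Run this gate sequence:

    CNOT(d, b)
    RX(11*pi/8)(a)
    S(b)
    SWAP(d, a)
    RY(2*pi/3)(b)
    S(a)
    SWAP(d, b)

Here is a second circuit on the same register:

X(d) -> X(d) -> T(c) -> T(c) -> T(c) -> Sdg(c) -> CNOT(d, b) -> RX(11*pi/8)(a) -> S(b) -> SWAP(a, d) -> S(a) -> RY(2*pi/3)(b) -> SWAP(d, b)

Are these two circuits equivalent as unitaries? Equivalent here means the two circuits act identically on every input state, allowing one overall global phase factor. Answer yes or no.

No: there is an input state on which the two circuits produce genuinely different outputs (not merely differing by a phase).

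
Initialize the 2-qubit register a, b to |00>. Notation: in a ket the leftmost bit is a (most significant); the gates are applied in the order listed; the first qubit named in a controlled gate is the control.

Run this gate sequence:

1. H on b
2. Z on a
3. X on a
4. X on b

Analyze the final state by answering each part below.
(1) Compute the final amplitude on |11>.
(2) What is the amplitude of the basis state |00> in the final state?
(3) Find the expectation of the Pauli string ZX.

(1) The amplitude on |11> is sqrt(2)/2.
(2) The amplitude on |00> is 0.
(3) The observable ZX averages to -1.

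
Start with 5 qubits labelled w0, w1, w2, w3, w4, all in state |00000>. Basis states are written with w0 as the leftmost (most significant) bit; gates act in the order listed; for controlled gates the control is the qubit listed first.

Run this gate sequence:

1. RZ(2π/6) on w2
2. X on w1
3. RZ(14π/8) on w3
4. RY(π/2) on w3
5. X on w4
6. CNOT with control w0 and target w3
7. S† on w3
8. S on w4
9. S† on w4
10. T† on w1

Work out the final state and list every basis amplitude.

The final amplitudes are sqrt(2)*exp(17*I*pi/24)/2 on |01001>, sqrt(2)*exp(5*I*pi/24)/2 on |01011>, and 0 on every other basis state.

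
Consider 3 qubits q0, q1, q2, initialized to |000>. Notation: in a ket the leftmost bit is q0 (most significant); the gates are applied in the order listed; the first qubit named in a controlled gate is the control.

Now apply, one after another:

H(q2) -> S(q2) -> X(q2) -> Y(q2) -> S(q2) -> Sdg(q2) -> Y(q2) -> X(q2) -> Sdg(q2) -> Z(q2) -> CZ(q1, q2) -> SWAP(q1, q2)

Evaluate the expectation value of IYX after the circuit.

In the final state, IYX has expectation 0. Key observation: steps 2-9 multiply out to the identity, so the circuit reduces to the remaining gates.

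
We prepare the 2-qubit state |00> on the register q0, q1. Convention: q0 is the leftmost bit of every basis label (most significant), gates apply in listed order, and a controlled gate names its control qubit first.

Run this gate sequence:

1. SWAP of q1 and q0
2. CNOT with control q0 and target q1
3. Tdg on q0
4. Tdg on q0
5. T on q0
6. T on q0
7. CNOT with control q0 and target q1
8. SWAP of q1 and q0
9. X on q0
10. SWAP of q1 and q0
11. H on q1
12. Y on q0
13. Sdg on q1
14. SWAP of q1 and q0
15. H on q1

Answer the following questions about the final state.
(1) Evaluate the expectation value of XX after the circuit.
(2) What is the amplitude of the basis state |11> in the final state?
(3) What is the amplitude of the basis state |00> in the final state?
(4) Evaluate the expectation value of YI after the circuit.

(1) The expectation value of XX is 0. Key observation: steps 1-8 multiply out to the identity, so the circuit reduces to the remaining gates.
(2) The final state's coefficient on |11> equals 1/2.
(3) The final state's coefficient on |00> equals I/2.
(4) The expectation value of YI is 1.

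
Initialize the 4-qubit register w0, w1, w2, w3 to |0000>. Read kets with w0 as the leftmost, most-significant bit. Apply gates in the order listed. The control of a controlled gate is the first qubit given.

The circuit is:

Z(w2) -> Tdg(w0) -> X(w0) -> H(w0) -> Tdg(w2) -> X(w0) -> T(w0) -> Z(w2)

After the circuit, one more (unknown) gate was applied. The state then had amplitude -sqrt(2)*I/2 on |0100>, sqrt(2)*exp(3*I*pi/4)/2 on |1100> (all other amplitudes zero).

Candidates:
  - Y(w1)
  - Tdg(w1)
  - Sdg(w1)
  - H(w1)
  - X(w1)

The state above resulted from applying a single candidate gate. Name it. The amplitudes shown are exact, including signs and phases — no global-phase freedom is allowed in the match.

The applied gate was Y(w1).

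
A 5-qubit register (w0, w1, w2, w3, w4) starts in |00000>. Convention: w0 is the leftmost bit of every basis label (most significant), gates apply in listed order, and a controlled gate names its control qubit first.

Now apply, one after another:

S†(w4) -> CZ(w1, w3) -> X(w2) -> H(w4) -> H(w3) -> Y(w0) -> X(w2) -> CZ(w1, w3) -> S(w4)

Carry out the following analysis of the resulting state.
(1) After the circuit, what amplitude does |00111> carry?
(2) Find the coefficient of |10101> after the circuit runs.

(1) The amplitude on |00111> is 0.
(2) |10101> carries amplitude 0 in the final state.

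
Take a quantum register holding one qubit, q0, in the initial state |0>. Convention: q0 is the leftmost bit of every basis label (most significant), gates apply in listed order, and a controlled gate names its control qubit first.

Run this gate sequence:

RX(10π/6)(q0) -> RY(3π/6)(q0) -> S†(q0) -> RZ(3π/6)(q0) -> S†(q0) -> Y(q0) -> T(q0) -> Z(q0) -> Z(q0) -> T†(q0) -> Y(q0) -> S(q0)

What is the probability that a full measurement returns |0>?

The probability of measuring |0> is 1/2. Key observation: the block from step 5 through step 12 cancels to the identity and can be dropped.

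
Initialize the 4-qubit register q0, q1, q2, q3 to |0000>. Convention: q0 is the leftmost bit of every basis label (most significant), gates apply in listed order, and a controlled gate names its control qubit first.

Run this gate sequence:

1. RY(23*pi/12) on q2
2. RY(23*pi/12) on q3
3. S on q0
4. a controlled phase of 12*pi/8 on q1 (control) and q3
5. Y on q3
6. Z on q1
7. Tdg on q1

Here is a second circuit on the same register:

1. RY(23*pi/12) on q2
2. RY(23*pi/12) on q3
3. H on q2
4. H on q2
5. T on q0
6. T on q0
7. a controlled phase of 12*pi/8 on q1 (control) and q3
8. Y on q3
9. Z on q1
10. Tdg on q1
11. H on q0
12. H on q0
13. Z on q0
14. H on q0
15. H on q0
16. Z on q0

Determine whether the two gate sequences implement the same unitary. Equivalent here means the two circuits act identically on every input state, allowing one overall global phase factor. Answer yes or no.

Yes — the two circuits implement the same unitary up to a global phase.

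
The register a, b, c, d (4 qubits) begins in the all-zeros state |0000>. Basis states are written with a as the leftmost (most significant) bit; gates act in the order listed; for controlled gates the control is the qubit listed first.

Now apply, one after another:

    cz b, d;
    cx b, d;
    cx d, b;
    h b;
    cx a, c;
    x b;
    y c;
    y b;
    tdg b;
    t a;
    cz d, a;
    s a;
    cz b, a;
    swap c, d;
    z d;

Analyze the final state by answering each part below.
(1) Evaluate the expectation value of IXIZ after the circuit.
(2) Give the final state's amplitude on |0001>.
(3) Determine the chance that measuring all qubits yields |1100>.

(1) The expectation value of IXIZ is sqrt(2)/2.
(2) |0001> carries amplitude -sqrt(2)/2 in the final state.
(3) A full measurement returns |1100> with probability 0.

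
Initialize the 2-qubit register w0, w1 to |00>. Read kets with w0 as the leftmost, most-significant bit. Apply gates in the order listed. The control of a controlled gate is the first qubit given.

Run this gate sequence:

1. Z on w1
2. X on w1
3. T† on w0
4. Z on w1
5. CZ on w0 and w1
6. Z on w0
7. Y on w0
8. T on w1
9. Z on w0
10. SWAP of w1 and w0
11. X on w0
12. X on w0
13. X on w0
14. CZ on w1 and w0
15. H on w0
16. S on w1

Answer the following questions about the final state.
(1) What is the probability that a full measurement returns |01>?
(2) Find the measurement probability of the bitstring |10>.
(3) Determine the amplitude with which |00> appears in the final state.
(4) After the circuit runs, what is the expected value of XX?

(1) Outcome |01> occurs with probability 1/2.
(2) The probability of measuring |10> is 0.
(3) The amplitude on |00> is 0.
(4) The observable XX averages to 0.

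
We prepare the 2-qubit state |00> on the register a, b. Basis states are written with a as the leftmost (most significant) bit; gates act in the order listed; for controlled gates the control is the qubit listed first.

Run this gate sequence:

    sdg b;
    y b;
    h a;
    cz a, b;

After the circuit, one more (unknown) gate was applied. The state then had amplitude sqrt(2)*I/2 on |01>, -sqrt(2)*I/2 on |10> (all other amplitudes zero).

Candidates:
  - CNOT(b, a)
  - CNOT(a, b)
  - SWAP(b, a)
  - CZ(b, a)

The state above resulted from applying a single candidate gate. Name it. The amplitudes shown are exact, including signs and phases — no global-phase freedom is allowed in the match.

It was CNOT(a, b) that produced the state shown.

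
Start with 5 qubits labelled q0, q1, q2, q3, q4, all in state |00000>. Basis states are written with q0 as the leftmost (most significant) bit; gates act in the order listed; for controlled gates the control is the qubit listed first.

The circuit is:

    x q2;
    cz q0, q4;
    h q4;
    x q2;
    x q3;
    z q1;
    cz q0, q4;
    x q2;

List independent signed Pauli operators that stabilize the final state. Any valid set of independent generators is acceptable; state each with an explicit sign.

One valid set of independent stabilizer generators is +IIIIX, +ZIIII, +IZIII, -IIZII, -IIIZI (any independent generating set of the same group is equally correct).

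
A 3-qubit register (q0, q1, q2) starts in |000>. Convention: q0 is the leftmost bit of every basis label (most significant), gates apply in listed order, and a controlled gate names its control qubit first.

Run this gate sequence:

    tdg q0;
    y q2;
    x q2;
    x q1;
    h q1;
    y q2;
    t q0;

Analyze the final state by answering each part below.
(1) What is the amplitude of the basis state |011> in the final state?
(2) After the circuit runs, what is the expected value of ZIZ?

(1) The amplitude on |011> is sqrt(2)/2.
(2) In the final state, ZIZ has expectation -1.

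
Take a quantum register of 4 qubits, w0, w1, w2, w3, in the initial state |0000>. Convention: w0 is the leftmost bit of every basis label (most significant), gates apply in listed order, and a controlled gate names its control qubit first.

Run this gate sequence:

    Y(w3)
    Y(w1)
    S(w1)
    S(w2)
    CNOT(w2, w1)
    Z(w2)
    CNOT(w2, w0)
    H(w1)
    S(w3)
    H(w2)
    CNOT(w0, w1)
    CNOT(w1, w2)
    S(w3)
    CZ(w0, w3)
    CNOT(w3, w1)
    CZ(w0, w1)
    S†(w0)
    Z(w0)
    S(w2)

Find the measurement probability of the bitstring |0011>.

Outcome |0011> occurs with probability 1/4.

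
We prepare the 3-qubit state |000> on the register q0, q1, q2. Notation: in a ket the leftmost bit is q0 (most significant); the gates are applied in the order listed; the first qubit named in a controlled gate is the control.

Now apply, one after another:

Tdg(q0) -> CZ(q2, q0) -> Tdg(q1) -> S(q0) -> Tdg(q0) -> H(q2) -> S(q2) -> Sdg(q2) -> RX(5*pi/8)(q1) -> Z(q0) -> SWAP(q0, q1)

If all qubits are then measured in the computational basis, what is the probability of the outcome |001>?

Outcome |001> occurs with probability 1/4 - sqrt(2 - sqrt(2))/8.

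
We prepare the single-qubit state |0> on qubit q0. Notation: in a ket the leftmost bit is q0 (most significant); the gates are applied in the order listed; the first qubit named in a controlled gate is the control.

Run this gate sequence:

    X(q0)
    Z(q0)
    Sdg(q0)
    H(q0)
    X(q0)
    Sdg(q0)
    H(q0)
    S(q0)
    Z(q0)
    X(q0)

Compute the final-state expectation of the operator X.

In the final state, X has expectation -1.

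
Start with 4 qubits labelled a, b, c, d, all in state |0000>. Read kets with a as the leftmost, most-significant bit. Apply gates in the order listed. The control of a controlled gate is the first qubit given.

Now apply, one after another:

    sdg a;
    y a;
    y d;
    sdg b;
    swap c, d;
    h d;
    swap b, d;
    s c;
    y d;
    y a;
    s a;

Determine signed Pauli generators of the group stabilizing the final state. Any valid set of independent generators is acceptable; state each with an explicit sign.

One valid set of independent stabilizer generators is +IXII, +ZIII, -IIZI, -IIIZ (any independent generating set of the same group is equally correct).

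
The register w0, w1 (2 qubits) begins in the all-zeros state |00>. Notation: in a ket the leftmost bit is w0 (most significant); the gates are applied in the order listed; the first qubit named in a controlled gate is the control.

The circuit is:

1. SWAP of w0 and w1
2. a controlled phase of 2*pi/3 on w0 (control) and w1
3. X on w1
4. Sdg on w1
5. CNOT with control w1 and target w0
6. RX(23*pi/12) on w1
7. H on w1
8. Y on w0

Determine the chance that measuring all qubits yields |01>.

A full measurement returns |01> with probability 1/2.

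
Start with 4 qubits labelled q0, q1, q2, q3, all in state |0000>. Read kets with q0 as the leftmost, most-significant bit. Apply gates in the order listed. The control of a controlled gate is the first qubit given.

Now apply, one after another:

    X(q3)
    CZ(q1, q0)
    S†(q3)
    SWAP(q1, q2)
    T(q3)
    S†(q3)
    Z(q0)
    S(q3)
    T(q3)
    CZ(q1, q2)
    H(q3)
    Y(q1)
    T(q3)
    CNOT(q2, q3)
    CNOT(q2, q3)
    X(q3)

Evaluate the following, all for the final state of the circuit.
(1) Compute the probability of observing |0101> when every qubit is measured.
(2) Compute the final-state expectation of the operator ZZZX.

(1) Outcome |0101> occurs with probability 1/2.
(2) In the final state, ZZZX has expectation sqrt(2)/2.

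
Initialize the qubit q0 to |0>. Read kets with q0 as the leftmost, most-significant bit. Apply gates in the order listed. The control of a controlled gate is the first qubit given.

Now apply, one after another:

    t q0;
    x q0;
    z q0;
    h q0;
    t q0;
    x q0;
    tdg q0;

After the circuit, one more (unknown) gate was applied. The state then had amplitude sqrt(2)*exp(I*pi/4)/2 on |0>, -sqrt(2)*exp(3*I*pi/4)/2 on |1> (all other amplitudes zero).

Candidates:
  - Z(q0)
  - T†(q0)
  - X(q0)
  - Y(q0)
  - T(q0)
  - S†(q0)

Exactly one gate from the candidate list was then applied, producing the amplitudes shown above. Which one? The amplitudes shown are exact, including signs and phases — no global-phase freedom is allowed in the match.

It was Z(q0) that produced the state shown.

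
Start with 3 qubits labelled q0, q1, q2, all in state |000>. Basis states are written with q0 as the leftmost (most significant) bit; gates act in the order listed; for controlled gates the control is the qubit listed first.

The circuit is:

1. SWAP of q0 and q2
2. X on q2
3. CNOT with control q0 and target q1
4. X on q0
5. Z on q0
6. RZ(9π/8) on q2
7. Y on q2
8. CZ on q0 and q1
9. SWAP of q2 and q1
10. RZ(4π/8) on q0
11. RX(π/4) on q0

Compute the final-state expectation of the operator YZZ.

In the final state, YZZ has expectation sqrt(2)/2.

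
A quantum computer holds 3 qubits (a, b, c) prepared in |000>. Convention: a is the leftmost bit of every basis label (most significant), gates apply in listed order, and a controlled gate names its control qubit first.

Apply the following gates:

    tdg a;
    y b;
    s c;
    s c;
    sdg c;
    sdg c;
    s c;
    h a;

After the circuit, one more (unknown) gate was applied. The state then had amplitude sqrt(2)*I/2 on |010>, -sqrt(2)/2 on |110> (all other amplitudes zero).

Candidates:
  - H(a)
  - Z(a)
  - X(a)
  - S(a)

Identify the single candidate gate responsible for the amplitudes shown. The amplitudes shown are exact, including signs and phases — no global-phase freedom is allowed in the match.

The applied gate was S(a). Key observation: steps 3-6 multiply out to the identity, so the circuit reduces to the remaining gates.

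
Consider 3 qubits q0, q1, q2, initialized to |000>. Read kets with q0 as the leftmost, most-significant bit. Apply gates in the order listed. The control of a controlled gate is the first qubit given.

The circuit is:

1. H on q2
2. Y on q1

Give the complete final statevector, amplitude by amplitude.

The resulting statevector has amplitude sqrt(2)*I/2 on |010>, sqrt(2)*I/2 on |011>, and 0 on every other basis state.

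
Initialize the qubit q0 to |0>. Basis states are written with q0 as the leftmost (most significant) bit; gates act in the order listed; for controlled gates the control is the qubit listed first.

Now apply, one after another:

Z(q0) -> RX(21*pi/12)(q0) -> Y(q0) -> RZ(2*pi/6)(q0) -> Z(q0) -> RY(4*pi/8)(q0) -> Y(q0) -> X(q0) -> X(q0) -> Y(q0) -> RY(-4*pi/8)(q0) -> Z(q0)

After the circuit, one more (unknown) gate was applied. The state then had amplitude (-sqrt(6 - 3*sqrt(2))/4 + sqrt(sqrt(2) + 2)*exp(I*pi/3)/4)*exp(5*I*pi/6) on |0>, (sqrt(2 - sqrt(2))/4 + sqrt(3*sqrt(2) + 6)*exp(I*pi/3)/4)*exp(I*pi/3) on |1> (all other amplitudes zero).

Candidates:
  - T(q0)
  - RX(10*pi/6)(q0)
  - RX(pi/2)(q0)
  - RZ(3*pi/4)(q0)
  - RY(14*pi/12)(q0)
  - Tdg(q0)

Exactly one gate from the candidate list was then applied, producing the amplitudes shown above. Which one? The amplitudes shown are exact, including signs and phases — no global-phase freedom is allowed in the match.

The applied gate was RX(10*pi/6)(q0). Key observation: the block from step 5 through step 12 cancels to the identity and can be dropped.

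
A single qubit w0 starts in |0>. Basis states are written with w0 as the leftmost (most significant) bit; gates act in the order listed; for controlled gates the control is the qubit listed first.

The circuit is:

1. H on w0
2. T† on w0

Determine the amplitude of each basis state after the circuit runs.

The resulting statevector has amplitude sqrt(2)/2 on |0>, -sqrt(2)*exp(3*I*pi/4)/2 on |1>.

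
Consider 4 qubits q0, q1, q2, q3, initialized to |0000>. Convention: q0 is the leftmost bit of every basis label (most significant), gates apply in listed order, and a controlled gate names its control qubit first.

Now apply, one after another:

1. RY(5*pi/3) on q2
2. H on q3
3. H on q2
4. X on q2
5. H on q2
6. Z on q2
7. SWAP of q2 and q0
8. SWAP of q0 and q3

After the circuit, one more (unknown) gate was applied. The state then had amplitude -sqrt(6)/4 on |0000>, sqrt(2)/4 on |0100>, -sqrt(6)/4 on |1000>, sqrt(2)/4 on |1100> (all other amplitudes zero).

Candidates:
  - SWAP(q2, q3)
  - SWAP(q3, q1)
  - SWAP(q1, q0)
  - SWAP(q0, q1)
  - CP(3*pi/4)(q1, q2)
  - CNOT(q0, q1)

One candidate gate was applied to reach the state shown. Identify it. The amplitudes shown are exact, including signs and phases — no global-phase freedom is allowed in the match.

It was SWAP(q3, q1) that produced the state shown. Key observation: the block from step 3 through step 6 cancels to the identity and can be dropped.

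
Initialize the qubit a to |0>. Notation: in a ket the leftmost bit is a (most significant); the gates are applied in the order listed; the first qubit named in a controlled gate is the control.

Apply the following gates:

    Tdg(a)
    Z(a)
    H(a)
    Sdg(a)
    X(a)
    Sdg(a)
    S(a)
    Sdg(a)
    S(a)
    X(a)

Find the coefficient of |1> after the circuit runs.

The amplitude on |1> is -sqrt(2)*I/2. Key observation: steps 5-10 multiply out to the identity, so the circuit reduces to the remaining gates.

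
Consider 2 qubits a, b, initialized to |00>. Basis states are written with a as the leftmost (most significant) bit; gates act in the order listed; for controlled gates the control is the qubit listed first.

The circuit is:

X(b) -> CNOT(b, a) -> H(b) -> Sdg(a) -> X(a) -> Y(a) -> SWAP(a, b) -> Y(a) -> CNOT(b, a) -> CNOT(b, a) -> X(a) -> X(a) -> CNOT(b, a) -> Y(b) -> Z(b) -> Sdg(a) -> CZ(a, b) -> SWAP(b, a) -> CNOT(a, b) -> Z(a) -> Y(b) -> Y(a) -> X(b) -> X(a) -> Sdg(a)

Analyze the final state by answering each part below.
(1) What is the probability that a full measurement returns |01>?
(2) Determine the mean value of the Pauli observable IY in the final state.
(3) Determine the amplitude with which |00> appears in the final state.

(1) A full measurement returns |01> with probability 1/2.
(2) In the final state, IY has expectation 1.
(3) |00> carries amplitude -sqrt(2)/2 in the final state.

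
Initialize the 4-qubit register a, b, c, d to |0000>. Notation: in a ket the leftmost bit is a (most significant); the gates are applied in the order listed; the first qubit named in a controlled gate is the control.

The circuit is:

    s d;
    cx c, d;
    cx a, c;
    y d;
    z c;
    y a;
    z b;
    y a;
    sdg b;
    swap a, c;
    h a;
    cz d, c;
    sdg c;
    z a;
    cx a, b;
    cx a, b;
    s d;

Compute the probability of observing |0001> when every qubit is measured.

The probability of measuring |0001> is 1/2.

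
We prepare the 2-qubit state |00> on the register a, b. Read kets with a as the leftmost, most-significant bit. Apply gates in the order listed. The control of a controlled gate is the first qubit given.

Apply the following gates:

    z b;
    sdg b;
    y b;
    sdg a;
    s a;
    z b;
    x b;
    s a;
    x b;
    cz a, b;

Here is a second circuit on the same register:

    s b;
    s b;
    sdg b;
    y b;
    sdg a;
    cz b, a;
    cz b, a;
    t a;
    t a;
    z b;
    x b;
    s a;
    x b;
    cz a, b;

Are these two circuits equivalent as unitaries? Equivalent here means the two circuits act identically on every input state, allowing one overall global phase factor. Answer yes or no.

Yes, they are equivalent — the unitaries differ by at most a global phase.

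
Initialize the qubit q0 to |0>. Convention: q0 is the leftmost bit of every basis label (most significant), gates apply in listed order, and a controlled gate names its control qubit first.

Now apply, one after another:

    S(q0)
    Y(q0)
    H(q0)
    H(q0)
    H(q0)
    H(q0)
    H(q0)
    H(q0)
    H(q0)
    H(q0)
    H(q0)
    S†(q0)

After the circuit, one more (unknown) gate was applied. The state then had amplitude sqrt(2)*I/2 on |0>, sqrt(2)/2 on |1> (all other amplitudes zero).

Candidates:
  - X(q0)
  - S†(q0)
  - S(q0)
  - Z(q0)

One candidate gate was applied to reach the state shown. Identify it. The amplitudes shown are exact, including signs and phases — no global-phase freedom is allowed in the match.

The applied gate was Z(q0). Key observation: steps 3-10 multiply out to the identity, so the circuit reduces to the remaining gates.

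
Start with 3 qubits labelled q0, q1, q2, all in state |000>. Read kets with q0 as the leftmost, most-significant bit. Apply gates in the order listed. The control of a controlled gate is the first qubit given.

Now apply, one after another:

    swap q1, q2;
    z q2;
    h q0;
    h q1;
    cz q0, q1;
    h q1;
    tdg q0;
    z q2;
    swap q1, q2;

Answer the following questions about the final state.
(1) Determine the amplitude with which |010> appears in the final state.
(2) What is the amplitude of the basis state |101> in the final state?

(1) The amplitude on |010> is 0.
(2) The amplitude on |101> is -sqrt(2)*exp(3*I*pi/4)/2.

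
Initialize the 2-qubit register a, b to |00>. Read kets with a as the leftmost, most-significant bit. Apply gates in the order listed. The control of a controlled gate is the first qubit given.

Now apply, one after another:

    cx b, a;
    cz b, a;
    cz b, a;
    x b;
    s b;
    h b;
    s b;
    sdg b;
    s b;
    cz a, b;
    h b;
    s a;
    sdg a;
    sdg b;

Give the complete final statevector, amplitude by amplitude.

The final amplitudes are 1/2 + I/2 on |00>, 1/2 + I/2 on |01>, 0 on |10>, 0 on |11>. Key observation: gates 7-8 undo each other exactly, leaving only the rest of the circuit to track.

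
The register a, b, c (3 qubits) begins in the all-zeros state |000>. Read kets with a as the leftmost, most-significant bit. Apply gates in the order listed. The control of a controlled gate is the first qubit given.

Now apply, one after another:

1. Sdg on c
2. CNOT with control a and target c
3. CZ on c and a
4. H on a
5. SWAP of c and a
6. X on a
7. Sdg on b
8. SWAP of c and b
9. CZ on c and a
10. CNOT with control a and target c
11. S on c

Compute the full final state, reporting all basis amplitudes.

The resulting statevector has amplitude sqrt(2)*I/2 on |101>, sqrt(2)*I/2 on |111>, and 0 on every other basis state.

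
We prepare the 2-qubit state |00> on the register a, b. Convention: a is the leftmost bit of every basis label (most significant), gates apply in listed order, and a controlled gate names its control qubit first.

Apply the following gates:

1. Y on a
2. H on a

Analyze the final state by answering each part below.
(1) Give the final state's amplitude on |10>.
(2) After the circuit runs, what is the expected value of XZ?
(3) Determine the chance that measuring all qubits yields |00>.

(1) The amplitude on |10> is -sqrt(2)*I/2.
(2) The observable XZ averages to -1.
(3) A full measurement returns |00> with probability 1/2.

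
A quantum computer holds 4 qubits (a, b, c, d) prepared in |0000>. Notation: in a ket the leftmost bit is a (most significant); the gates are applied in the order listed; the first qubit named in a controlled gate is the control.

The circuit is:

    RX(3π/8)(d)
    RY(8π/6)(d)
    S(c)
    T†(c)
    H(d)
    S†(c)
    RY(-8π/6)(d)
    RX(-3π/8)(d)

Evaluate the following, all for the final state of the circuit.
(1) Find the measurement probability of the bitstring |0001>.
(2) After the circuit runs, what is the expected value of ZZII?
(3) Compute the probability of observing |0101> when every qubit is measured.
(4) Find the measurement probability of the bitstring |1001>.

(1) The probability of measuring |0001> is -sqrt(3)/8 + sqrt(6)/16 + sqrt(2)/8 + 3/4.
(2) The expectation value of ZZII is 1.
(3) The probability of measuring |0101> is 0.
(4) Outcome |1001> occurs with probability 0.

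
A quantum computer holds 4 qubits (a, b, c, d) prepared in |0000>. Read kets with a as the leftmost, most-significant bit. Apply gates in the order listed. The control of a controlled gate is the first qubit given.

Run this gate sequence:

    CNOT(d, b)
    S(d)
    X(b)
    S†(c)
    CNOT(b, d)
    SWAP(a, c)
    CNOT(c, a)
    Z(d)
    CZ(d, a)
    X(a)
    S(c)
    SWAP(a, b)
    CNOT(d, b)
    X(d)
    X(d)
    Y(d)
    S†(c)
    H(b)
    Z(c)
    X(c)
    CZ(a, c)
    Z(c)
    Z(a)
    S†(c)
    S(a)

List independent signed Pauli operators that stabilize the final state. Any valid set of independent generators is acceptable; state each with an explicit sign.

The stabilizer group can be generated by +IXII, -ZIII, -IIZI, +IIIZ, among other valid generating sets.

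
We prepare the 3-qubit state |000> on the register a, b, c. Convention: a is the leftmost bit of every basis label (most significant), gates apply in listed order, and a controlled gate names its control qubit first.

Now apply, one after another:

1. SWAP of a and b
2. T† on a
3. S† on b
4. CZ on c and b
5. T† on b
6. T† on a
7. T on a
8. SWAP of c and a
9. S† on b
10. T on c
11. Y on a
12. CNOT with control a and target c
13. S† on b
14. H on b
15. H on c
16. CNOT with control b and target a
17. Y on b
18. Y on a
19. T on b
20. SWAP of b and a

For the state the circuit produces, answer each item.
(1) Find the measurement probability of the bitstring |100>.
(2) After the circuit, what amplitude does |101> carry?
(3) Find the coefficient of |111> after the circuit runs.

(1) The probability of measuring |100> is 1/4.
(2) The amplitude on |101> is -exp(3*I*pi/4)/2.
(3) |111> carries amplitude 0 in the final state.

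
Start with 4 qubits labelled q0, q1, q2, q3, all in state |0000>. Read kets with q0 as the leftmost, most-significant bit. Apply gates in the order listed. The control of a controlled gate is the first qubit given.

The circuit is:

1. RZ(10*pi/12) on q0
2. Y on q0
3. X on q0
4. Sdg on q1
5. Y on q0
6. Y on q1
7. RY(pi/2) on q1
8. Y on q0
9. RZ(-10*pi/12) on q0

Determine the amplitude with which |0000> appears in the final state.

|0000> carries amplitude sqrt(2)/2 in the final state.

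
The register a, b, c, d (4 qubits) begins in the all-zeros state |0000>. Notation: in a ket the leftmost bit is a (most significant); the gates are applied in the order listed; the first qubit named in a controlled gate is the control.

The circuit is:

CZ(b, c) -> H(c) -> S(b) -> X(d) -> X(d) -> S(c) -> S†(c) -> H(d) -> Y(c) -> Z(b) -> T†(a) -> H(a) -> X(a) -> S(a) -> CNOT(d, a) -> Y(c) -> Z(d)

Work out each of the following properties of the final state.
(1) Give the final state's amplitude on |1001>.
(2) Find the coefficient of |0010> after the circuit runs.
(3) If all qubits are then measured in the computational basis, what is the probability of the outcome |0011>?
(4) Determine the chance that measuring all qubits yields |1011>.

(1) The amplitude on |1001> is -sqrt(2)/4.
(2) The amplitude on |0010> is sqrt(2)/4.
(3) The probability of measuring |0011> is 1/8.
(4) The probability of measuring |1011> is 1/8.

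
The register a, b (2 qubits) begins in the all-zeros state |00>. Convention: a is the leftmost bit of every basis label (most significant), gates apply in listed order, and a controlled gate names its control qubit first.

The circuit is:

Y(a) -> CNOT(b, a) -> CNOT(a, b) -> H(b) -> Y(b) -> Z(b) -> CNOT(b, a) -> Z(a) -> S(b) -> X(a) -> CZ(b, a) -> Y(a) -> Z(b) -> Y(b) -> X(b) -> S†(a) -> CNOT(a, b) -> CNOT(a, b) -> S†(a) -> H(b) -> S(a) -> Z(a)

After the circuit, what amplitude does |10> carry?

The amplitude on |10> is -I/2.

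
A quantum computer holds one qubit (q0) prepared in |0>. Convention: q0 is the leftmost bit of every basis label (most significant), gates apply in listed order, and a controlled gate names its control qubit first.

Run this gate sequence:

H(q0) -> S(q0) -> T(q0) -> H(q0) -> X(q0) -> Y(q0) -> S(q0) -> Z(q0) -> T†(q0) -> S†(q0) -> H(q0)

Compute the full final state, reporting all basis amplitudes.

The final amplitudes are sqrt(2)*I*(-1 + I)/4 on |0>, sqrt(2)*(1 - I)*(1 + (1 + I)*exp(I*pi/4))/4 on |1>.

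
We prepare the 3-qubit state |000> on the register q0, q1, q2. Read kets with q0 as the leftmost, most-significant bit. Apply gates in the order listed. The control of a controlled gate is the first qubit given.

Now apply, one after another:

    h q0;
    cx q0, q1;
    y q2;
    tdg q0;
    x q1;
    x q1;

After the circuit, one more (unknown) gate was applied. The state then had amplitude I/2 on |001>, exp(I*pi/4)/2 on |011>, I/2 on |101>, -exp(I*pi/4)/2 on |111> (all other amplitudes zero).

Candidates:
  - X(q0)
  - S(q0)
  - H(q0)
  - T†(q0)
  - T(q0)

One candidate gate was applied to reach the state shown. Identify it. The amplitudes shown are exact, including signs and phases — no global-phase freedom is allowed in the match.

It was H(q0) that produced the state shown. Key observation: the block from step 5 through step 6 cancels to the identity and can be dropped.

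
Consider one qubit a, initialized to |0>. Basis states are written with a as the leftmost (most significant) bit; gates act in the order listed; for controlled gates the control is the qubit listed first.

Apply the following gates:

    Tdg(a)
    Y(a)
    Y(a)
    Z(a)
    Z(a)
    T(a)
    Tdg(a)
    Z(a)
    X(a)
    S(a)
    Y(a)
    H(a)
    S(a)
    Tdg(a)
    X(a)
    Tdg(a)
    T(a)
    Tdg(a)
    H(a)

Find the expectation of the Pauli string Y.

The expectation value of Y is 1.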